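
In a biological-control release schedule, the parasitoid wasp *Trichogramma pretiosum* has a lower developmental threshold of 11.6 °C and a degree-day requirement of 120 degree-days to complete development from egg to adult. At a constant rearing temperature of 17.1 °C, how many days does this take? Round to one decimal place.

21.8 days

Daily accumulation = 17.1 − 11.6 = 5.5 DD/day.
Duration = 120 / 5.5 = 21.818 ≈ 21.8 days.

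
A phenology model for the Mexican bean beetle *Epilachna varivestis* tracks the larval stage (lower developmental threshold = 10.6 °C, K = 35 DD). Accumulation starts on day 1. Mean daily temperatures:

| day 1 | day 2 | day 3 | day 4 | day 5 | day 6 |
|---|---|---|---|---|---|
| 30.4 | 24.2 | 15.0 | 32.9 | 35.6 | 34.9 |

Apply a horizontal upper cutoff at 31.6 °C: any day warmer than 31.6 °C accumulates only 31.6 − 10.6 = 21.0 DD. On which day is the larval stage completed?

day 3

Daily DD above 10.6 °C (capped at 21.0): 19.8, 13.6, 4.4, 21.0, 21.0, 21.0.
Cumulative: 19.8, 33.4, 37.8, 58.8, 79.8, 100.8.
The total first reaches 35 DD on day 3.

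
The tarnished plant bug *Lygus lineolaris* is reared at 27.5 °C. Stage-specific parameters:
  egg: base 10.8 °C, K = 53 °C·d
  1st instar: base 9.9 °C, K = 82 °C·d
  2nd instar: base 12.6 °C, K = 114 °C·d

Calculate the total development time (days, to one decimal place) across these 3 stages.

15.5 days

egg: 53 / (27.5 − 10.8) = 53 / 16.7 = 3.174 d.
1st instar: 82 / (27.5 − 9.9) = 82 / 17.6 = 4.659 d.
2nd instar: 114 / (27.5 − 12.6) = 114 / 14.9 = 7.651 d.
Sum = 15.484 ≈ 15.5 days.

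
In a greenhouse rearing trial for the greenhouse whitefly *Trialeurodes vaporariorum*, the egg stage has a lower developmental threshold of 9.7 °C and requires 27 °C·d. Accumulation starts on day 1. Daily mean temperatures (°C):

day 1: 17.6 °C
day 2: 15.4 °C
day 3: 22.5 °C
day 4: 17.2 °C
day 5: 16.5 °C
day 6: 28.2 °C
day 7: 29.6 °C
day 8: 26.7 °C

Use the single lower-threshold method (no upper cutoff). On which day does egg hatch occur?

day 4

Daily DD above 9.7 °C: 7.9, 5.7, 12.8, 7.5, 6.8, 18.5, 19.9, 17.0.
Cumulative: 7.9, 13.6, 26.4, 33.9, 40.7, 59.2, 79.1, 96.1.
The total first reaches 27 DD on day 4.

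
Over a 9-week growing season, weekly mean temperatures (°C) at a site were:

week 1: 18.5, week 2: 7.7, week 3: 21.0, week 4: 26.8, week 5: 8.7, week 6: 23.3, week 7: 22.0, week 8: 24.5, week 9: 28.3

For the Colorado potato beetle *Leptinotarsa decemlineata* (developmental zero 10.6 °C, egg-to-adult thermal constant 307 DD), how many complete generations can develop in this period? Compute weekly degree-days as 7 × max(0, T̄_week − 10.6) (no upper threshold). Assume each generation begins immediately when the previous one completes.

2 generations

Weekly DD (7 × max(0, T̄ − 10.6)): 55.3, 0.0, 72.8, 113.4, 0.0, 88.9, 79.8, 97.3, 123.9.
Season total = 631.4 DD.
Complete generations = ⌊631.4 / 307⌋ = 2.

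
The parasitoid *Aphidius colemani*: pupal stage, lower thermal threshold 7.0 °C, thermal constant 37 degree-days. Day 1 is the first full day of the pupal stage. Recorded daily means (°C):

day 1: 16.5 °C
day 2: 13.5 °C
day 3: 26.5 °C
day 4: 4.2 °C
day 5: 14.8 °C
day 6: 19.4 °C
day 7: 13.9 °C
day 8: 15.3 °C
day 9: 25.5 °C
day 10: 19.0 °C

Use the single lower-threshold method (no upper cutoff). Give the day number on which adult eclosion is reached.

day 5

Daily DD above 7.0 °C: 9.5, 6.5, 19.5, 0.0, 7.8, 12.4, 6.9, 8.3, 18.5, 12.0.
Cumulative: 9.5, 16.0, 35.5, 35.5, 43.3, 55.7, 62.6, 70.9, 89.4, 101.4.
The total first reaches 37 DD on day 5.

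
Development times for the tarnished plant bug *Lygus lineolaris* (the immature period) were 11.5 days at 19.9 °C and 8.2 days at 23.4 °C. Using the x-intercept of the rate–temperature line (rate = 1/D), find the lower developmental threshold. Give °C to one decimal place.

Equal thermal constants: D₁(T₁ − T_b) = D₂(T₂ − T_b).
11.5·(19.9 − T_b) = 8.2·(23.4 − T_b)
T_b = (11.5·19.9 − 8.2·23.4) / (11.5 − 8.2) = 36.97 / 3.3 = 11.203 °C ≈ 11.2 °C.

11.2 °C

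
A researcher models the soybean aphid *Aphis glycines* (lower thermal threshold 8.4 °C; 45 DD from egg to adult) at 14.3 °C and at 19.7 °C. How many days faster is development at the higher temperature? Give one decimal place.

3.6 days

At 14.3 °C: 45 / (14.3 − 8.4) = 45 / 5.9 = 7.627 d.
At 19.7 °C: 45 / (19.7 − 8.4) = 45 / 11.3 = 3.982 d.
Difference = |7.627 − 3.982| = 3.645 ≈ 3.6 days.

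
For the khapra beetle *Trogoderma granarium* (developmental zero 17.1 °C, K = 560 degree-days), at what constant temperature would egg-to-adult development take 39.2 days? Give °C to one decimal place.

Required daily accumulation = 560 / 39.2 = 14.286 DD/day.
T = T_base + 14.286 = 17.1 + 14.286 = 31.386 ≈ 31.4 °C.

31.4 °C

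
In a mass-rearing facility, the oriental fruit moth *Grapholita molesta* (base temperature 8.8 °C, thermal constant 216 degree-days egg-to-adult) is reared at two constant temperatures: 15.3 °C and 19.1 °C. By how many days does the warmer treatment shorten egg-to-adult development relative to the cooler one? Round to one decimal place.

At 15.3 °C: 216 / (15.3 − 8.8) = 216 / 6.5 = 33.231 d.
At 19.1 °C: 216 / (19.1 − 8.8) = 216 / 10.3 = 20.971 d.
Difference = |33.231 − 20.971| = 12.260 ≈ 12.3 days.

12.3 days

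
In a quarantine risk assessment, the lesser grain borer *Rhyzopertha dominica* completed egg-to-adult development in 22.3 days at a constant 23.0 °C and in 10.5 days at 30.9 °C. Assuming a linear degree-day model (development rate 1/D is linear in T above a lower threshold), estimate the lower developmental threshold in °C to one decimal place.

Linear rate model ⇒ the product D·(T − T_b) is constant across temperatures.
22.3·(23.0 − T_b) = 10.5·(30.9 − T_b)
T_b = (22.3·23.0 − 10.5·30.9) / (22.3 − 10.5) = 188.45 / 11.8 = 15.970 °C ≈ 16.0 °C.

16.0 °C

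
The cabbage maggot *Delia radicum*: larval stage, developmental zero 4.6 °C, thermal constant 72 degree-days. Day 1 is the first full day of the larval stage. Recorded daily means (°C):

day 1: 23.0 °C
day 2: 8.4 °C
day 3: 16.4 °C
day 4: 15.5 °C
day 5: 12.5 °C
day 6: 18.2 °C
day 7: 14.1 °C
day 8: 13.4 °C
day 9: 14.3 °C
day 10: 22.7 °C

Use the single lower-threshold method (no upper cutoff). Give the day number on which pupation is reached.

Daily DD above 4.6 °C: 18.4, 3.8, 11.8, 10.9, 7.9, 13.6, 9.5, 8.8, 9.7, 18.1.
Cumulative: 18.4, 22.2, 34.0, 44.9, 52.8, 66.4, 75.9, 84.7, 94.4, 112.5.
The total first reaches 72 DD on day 7.

day 7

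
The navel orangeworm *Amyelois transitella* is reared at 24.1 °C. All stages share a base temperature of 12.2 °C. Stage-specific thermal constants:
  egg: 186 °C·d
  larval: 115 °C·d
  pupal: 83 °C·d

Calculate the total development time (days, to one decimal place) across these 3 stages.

Daily accumulation at 24.1 °C = 24.1 − 12.2 = 11.9 DD/day.
Total K = 186 + 115 + 83 = 384 DD.
Total duration = 384 / 11.9 = 32.269 ≈ 32.3 days.

32.3 days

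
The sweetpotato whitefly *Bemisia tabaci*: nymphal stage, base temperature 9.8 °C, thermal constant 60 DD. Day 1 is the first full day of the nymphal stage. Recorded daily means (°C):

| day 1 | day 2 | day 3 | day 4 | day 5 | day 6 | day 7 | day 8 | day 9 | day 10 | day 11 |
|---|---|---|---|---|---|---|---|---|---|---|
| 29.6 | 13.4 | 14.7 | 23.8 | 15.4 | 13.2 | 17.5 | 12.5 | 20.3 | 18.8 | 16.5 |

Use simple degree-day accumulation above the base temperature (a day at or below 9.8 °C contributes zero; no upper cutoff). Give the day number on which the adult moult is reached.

Daily DD above 9.8 °C: 19.8, 3.6, 4.9, 14.0, 5.6, 3.4, 7.7, 2.7, 10.5, 9.0, 6.7.
Cumulative: 19.8, 23.4, 28.3, 42.3, 47.9, 51.3, 59.0, 61.7, 72.2, 81.2, 87.9.
The total first reaches 60 DD on day 8.

day 8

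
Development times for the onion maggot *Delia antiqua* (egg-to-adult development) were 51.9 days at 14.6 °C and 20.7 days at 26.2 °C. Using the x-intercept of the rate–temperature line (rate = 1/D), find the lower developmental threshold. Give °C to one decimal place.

6.9 °C

Under the model K = D·(T − T_b), so D₁·(T₁ − T_b) = D₂·(T₂ − T_b).
51.9·(14.6 − T_b) = 20.7·(26.2 − T_b)
T_b = (51.9·14.6 − 20.7·26.2) / (51.9 − 20.7) = 215.40 / 31.2 = 6.904 °C ≈ 6.9 °C.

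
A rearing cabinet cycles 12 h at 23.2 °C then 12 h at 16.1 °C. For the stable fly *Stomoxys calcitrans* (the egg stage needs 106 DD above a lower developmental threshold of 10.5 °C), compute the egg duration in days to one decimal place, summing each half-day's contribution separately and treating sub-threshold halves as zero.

11.6 days

Day half: max(0, 23.2 − 10.5) × 0.5 = 12.7 × 0.5 = 6.35 DD.
Night half: max(0, 16.1 − 10.5) × 0.5 = 5.6 × 0.5 = 2.80 DD.
Per 24 h: 9.15 DD/day.
Duration = 106 / 9.15 = 11.585 ≈ 11.6 days.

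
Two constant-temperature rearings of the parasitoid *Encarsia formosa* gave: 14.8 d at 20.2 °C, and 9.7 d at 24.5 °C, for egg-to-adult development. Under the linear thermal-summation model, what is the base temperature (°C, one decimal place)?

Under the model K = D·(T − T_b), so D₁·(T₁ − T_b) = D₂·(T₂ − T_b).
14.8·(20.2 − T_b) = 9.7·(24.5 − T_b)
T_b = (14.8·20.2 − 9.7·24.5) / (14.8 − 9.7) = 61.31 / 5.1 = 12.022 °C ≈ 12.0 °C.

12.0 °C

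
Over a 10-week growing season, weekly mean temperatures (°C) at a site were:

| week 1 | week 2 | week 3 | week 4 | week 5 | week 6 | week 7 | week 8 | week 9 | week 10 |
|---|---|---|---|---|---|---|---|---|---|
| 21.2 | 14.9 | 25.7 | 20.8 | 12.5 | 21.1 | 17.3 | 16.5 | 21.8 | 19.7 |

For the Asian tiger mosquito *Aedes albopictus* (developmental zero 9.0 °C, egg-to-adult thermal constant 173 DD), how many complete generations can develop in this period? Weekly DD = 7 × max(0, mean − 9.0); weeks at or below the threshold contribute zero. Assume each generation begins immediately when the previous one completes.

4 generations

Weekly DD (7 × max(0, T̄ − 9.0)): 85.4, 41.3, 116.9, 82.6, 24.5, 84.7, 58.1, 52.5, 89.6, 74.9.
Season total = 710.5 DD.
Complete generations = ⌊710.5 / 173⌋ = 4.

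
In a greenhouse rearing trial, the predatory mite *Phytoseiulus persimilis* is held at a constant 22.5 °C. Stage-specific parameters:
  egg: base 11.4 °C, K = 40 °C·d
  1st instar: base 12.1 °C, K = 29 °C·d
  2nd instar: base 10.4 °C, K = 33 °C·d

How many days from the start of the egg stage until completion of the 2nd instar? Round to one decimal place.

egg: 40 / (22.5 − 11.4) = 40 / 11.1 = 3.604 d.
1st instar: 29 / (22.5 − 12.1) = 29 / 10.4 = 2.788 d.
2nd instar: 33 / (22.5 − 10.4) = 33 / 12.1 = 2.727 d.
Sum = 9.119 ≈ 9.1 days.

9.1 days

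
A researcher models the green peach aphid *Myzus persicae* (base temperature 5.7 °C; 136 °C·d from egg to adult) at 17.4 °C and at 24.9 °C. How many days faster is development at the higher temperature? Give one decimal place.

At 17.4 °C: 136 / (17.4 − 5.7) = 136 / 11.7 = 11.624 d.
At 24.9 °C: 136 / (24.9 − 5.7) = 136 / 19.2 = 7.083 d.
Difference = |11.624 − 7.083| = 4.541 ≈ 4.5 days.

4.5 days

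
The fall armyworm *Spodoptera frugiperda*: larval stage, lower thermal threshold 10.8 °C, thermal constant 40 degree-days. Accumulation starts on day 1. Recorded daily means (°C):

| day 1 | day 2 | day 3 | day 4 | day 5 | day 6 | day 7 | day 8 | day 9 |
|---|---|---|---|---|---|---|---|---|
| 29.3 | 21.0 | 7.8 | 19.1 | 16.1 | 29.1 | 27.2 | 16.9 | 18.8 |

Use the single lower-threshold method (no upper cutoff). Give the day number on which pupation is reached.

day 5

Daily DD above 10.8 °C: 18.5, 10.2, 0.0, 8.3, 5.3, 18.3, 16.4, 6.1, 8.0.
Cumulative: 18.5, 28.7, 28.7, 37.0, 42.3, 60.6, 77.0, 83.1, 91.1.
The total first reaches 40 DD on day 5.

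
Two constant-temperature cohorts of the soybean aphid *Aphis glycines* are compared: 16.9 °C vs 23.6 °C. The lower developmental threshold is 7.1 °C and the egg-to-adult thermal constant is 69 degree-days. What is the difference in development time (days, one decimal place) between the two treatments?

2.9 days

At 16.9 °C: 69 / (16.9 − 7.1) = 69 / 9.8 = 7.041 d.
At 23.6 °C: 69 / (23.6 − 7.1) = 69 / 16.5 = 4.182 d.
Difference = |7.041 − 4.182| = 2.859 ≈ 2.9 days.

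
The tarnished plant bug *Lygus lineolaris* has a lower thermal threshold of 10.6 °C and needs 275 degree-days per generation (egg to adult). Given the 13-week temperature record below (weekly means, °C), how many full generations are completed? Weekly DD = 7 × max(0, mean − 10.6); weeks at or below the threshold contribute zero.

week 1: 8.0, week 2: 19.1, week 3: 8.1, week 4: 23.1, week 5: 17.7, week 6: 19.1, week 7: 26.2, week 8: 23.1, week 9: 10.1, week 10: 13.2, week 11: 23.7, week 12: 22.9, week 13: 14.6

Weekly DD (7 × max(0, T̄ − 10.6)): 0.0, 59.5, 0.0, 87.5, 49.7, 59.5, 109.2, 87.5, 0.0, 18.2, 91.7, 86.1, 28.0.
Season total = 676.9 DD.
Complete generations = ⌊676.9 / 275⌋ = 2.

2 generations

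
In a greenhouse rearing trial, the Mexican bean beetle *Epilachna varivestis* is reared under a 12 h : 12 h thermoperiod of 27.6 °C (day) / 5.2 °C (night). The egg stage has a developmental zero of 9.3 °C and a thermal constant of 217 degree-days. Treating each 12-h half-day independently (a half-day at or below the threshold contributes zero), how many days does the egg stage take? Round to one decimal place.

Day half: max(0, 27.6 − 9.3) × 0.5 = 18.3 × 0.5 = 9.15 DD.
Night half: max(0, 5.2 − 9.3) × 0.5 = 0.0 × 0.5 = 0.00 DD.
Per 24 h: 9.15 DD/day.
Duration = 217 / 9.15 = 23.716 ≈ 23.7 days.

23.7 days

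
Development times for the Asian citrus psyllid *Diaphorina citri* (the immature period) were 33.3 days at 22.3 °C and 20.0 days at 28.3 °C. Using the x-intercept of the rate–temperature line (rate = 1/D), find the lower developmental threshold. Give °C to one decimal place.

13.3 °C

Equal thermal constants: D₁(T₁ − T_b) = D₂(T₂ − T_b).
33.3·(22.3 − T_b) = 20.0·(28.3 − T_b)
T_b = (33.3·22.3 − 20.0·28.3) / (33.3 − 20.0) = 176.59 / 13.3 = 13.277 °C ≈ 13.3 °C.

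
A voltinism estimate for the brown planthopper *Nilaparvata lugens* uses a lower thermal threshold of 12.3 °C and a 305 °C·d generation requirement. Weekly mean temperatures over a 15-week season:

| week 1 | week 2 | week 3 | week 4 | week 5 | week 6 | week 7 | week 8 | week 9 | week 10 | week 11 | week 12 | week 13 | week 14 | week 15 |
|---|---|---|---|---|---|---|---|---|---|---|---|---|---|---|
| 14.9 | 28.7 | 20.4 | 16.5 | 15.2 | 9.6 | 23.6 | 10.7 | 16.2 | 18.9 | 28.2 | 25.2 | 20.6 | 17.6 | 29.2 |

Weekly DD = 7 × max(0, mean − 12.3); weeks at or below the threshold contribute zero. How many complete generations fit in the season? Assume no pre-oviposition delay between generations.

2 generations

Weekly DD (7 × max(0, T̄ − 12.3)): 18.2, 114.8, 56.7, 29.4, 20.3, 0.0, 79.1, 0.0, 27.3, 46.2, 111.3, 90.3, 58.1, 37.1, 118.3.
Season total = 807.1 DD.
Complete generations = ⌊807.1 / 305⌋ = 2.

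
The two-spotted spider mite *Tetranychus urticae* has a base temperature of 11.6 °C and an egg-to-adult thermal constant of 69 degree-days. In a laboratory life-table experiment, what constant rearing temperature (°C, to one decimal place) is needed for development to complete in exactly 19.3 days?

Required daily accumulation = 69 / 19.3 = 3.575 DD/day.
T = T_base + 3.575 = 11.6 + 3.575 = 15.175 ≈ 15.2 °C.

15.2 °C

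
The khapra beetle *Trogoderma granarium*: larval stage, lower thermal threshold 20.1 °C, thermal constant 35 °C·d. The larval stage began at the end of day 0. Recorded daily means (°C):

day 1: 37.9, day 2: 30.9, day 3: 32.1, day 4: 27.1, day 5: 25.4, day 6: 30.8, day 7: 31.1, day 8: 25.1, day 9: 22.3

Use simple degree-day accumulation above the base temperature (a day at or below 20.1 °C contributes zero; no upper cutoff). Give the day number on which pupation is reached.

Daily DD above 20.1 °C: 17.8, 10.8, 12.0, 7.0, 5.3, 10.7, 11.0, 5.0, 2.2.
Cumulative: 17.8, 28.6, 40.6, 47.6, 52.9, 63.6, 74.6, 79.6, 81.8.
The total first reaches 35 DD on day 3.

day 3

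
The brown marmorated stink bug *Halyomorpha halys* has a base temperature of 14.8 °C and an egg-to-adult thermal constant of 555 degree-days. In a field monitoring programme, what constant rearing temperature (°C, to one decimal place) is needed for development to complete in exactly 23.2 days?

Required daily accumulation = 555 / 23.2 = 23.922 DD/day.
T = T_base + 23.922 = 14.8 + 23.922 = 38.722 ≈ 38.7 °C.

38.7 °C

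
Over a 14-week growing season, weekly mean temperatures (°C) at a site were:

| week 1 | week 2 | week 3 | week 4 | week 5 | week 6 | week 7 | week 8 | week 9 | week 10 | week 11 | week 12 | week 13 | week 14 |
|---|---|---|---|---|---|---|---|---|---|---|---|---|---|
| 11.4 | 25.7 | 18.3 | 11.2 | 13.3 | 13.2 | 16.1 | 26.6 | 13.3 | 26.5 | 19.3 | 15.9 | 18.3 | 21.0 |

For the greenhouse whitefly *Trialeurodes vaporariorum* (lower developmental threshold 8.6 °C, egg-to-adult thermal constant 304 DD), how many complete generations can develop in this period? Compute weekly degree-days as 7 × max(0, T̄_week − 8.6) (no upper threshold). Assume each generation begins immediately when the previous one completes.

Weekly DD (7 × max(0, T̄ − 8.6)): 19.6, 119.7, 67.9, 18.2, 32.9, 32.2, 52.5, 126.0, 32.9, 125.3, 74.9, 51.1, 67.9, 86.8.
Season total = 907.9 DD.
Complete generations = ⌊907.9 / 304⌋ = 2.

2 generations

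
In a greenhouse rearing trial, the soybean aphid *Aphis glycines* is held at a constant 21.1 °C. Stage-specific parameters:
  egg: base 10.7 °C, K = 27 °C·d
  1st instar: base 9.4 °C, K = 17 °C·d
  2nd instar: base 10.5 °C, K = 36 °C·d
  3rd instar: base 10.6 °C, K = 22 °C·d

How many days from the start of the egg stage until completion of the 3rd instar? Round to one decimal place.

9.5 days

egg: 27 / (21.1 − 10.7) = 27 / 10.4 = 2.596 d.
1st instar: 17 / (21.1 − 9.4) = 17 / 11.7 = 1.453 d.
2nd instar: 36 / (21.1 − 10.5) = 36 / 10.6 = 3.396 d.
3rd instar: 22 / (21.1 − 10.6) = 22 / 10.5 = 2.095 d.
Sum = 9.541 ≈ 9.5 days.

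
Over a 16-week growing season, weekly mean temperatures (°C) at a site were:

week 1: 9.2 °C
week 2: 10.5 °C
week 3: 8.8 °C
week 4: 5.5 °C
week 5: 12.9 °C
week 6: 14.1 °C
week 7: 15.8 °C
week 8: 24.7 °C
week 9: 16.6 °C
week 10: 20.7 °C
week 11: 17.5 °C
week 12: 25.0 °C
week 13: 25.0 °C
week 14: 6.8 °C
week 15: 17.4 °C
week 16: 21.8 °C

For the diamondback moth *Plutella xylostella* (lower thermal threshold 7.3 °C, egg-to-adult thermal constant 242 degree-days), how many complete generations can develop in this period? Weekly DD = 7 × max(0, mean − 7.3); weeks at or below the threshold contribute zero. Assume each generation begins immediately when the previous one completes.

Weekly DD (7 × max(0, T̄ − 7.3)): 13.3, 22.4, 10.5, 0.0, 39.2, 47.6, 59.5, 121.8, 65.1, 93.8, 71.4, 123.9, 123.9, 0.0, 70.7, 101.5.
Season total = 964.6 DD.
Complete generations = ⌊964.6 / 242⌋ = 3.

3 generations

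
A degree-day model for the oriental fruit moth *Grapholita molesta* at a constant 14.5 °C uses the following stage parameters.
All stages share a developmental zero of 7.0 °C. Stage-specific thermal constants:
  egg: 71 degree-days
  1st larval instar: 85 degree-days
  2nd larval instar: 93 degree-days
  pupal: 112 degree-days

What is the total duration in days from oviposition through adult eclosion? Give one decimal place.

Daily accumulation at 14.5 °C = 14.5 − 7.0 = 7.5 DD/day.
Total K = 71 + 85 + 93 + 112 = 361 DD.
Total duration = 361 / 7.5 = 48.133 ≈ 48.1 days.

48.1 days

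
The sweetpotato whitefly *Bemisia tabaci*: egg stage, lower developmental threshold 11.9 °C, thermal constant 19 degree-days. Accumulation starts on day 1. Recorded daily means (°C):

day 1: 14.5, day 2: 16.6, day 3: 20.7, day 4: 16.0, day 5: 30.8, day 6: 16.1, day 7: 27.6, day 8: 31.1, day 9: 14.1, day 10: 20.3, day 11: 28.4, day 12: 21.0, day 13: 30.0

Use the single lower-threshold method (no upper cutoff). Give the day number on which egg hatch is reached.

Daily DD above 11.9 °C: 2.6, 4.7, 8.8, 4.1, 18.9, 4.2, 15.7, 19.2, 2.2, 8.4, 16.5, 9.1, 18.1.
Cumulative: 2.6, 7.3, 16.1, 20.2, 39.1, 43.3, 59.0, 78.2, 80.4, 88.8, 105.3, 114.4, 132.5.
The total first reaches 19 DD on day 4.

day 4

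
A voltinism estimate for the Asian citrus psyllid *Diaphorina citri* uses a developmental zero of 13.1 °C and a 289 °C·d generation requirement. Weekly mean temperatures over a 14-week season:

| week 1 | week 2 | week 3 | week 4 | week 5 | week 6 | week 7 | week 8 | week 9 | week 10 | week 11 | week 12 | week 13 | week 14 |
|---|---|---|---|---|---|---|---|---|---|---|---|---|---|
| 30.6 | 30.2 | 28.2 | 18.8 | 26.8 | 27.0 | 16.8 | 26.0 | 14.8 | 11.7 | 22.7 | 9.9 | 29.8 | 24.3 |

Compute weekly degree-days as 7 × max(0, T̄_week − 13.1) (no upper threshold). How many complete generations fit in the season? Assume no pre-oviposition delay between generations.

Weekly DD (7 × max(0, T̄ − 13.1)): 122.5, 119.7, 105.7, 39.9, 95.9, 97.3, 25.9, 90.3, 11.9, 0.0, 67.2, 0.0, 116.9, 78.4.
Season total = 971.6 DD.
Complete generations = ⌊971.6 / 289⌋ = 3.

3 generations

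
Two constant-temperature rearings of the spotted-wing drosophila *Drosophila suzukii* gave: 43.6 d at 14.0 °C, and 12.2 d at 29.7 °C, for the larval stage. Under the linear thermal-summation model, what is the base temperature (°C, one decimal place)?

7.9 °C

Under the model K = D·(T − T_b), so D₁·(T₁ − T_b) = D₂·(T₂ − T_b).
43.6·(14.0 − T_b) = 12.2·(29.7 − T_b)
T_b = (43.6·14.0 − 12.2·29.7) / (43.6 − 12.2) = 248.06 / 31.4 = 7.900 °C ≈ 7.9 °C.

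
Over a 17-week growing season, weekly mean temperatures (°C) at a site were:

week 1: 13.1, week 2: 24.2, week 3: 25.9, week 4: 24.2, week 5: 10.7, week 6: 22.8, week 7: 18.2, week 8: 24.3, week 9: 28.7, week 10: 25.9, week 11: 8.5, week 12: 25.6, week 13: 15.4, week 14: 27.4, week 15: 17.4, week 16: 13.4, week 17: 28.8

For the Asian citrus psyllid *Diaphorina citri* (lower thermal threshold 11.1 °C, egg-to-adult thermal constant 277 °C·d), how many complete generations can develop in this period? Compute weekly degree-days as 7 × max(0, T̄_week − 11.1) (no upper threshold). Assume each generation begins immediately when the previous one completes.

4 generations

Weekly DD (7 × max(0, T̄ − 11.1)): 14.0, 91.7, 103.6, 91.7, 0.0, 81.9, 49.7, 92.4, 123.2, 103.6, 0.0, 101.5, 30.1, 114.1, 44.1, 16.1, 123.9.
Season total = 1181.6 DD.
Complete generations = ⌊1181.6 / 277⌋ = 4.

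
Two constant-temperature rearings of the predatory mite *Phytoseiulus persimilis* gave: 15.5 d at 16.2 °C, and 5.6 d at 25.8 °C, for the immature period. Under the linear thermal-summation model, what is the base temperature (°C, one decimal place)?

10.8 °C

Equal thermal constants: D₁(T₁ − T_b) = D₂(T₂ − T_b).
15.5·(16.2 − T_b) = 5.6·(25.8 − T_b)
T_b = (15.5·16.2 − 5.6·25.8) / (15.5 − 5.6) = 106.62 / 9.9 = 10.770 °C ≈ 10.8 °C.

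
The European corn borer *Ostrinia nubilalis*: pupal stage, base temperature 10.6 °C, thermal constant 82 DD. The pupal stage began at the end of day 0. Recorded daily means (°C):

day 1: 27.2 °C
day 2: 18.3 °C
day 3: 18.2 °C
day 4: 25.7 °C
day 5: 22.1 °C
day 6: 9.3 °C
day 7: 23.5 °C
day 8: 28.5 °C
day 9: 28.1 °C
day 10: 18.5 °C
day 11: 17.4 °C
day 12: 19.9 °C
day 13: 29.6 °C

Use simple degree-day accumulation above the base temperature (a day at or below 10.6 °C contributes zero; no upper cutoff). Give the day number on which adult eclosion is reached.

Daily DD above 10.6 °C: 16.6, 7.7, 7.6, 15.1, 11.5, 0.0, 12.9, 17.9, 17.5, 7.9, 6.8, 9.3, 19.0.
Cumulative: 16.6, 24.3, 31.9, 47.0, 58.5, 58.5, 71.4, 89.3, 106.8, 114.7, 121.5, 130.8, 149.8.
The total first reaches 82 DD on day 8.

day 8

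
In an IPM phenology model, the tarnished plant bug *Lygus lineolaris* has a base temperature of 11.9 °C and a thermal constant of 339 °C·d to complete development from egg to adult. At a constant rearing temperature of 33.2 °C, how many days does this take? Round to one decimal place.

15.9 days

Daily accumulation = 33.2 − 11.9 = 21.3 DD/day.
Duration = 339 / 21.3 = 15.915 ≈ 15.9 days.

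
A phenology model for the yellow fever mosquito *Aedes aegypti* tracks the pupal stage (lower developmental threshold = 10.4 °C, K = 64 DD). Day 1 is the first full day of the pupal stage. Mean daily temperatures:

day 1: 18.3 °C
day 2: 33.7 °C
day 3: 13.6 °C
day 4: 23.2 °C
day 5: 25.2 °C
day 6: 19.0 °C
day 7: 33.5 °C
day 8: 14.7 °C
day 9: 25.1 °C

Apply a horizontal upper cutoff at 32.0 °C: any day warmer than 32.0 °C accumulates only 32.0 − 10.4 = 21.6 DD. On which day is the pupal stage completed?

day 6

Daily DD above 10.4 °C (capped at 21.6): 7.9, 21.6, 3.2, 12.8, 14.8, 8.6, 21.6, 4.3, 14.7.
Cumulative: 7.9, 29.5, 32.7, 45.5, 60.3, 68.9, 90.5, 94.8, 109.5.
The total first reaches 64 DD on day 6.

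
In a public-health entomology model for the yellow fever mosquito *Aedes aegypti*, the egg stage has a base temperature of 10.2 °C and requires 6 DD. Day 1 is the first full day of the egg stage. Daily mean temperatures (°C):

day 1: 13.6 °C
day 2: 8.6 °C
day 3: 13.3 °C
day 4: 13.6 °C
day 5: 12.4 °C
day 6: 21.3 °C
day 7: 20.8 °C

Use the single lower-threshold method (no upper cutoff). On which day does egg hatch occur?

Daily DD above 10.2 °C: 3.4, 0.0, 3.1, 3.4, 2.2, 11.1, 10.6.
Cumulative: 3.4, 3.4, 6.5, 9.9, 12.1, 23.2, 33.8.
The total first reaches 6 DD on day 3.

day 3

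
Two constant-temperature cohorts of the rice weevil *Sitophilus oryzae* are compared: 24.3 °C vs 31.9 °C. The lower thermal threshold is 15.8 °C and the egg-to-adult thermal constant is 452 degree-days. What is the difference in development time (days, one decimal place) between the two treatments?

At 24.3 °C: 452 / (24.3 − 15.8) = 452 / 8.5 = 53.176 d.
At 31.9 °C: 452 / (31.9 − 15.8) = 452 / 16.1 = 28.075 d.
Difference = |53.176 − 28.075| = 25.102 ≈ 25.1 days.

25.1 days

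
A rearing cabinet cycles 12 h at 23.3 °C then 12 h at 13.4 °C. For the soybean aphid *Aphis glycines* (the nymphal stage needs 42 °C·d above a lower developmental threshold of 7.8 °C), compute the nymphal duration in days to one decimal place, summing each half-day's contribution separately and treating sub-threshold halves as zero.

Day half: max(0, 23.3 − 7.8) × 0.5 = 15.5 × 0.5 = 7.75 DD.
Night half: max(0, 13.4 − 7.8) × 0.5 = 5.6 × 0.5 = 2.80 DD.
Per 24 h: 10.55 DD/day.
Duration = 42 / 10.55 = 3.981 ≈ 4.0 days.

4.0 days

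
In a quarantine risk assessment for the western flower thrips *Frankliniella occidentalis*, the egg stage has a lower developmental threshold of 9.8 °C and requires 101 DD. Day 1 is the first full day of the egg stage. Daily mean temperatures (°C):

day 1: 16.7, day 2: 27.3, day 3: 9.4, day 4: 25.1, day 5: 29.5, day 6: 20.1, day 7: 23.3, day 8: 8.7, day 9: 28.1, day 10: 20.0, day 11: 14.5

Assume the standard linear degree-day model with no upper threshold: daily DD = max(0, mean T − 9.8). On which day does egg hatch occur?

day 9

Daily DD above 9.8 °C: 6.9, 17.5, 0.0, 15.3, 19.7, 10.3, 13.5, 0.0, 18.3, 10.2, 4.7.
Cumulative: 6.9, 24.4, 24.4, 39.7, 59.4, 69.7, 83.2, 83.2, 101.5, 111.7, 116.4.
The total first reaches 101 DD on day 9.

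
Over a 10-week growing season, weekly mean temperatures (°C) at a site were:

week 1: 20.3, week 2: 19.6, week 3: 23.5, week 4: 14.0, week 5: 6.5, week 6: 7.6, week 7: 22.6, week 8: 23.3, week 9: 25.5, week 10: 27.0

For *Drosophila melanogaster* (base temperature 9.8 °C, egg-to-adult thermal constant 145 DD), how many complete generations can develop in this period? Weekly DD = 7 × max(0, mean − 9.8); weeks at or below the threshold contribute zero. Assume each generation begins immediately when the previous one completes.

Weekly DD (7 × max(0, T̄ − 9.8)): 73.5, 68.6, 95.9, 29.4, 0.0, 0.0, 89.6, 94.5, 109.9, 120.4.
Season total = 681.8 DD.
Complete generations = ⌊681.8 / 145⌋ = 4.

4 generations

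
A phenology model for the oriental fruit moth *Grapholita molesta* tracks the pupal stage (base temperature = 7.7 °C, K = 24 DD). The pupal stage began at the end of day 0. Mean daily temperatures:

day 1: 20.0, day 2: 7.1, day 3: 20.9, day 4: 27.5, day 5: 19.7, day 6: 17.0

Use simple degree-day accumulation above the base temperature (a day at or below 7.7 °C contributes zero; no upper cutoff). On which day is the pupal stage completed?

Daily DD above 7.7 °C: 12.3, 0.0, 13.2, 19.8, 12.0, 9.3.
Cumulative: 12.3, 12.3, 25.5, 45.3, 57.3, 66.6.
The total first reaches 24 DD on day 3.

day 3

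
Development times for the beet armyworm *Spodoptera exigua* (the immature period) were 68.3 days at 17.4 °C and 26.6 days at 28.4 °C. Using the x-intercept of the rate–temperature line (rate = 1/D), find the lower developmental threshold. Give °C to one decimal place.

Under the model K = D·(T − T_b), so D₁·(T₁ − T_b) = D₂·(T₂ − T_b).
68.3·(17.4 − T_b) = 26.6·(28.4 − T_b)
T_b = (68.3·17.4 − 26.6·28.4) / (68.3 − 26.6) = 432.98 / 41.7 = 10.383 °C ≈ 10.4 °C.

10.4 °C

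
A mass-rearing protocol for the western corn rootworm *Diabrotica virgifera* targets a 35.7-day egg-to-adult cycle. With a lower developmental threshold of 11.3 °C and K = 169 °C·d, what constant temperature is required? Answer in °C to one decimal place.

Required daily accumulation = 169 / 35.7 = 4.734 DD/day.
T = T_base + 4.734 = 11.3 + 4.734 = 16.034 ≈ 16.0 °C.

16.0 °C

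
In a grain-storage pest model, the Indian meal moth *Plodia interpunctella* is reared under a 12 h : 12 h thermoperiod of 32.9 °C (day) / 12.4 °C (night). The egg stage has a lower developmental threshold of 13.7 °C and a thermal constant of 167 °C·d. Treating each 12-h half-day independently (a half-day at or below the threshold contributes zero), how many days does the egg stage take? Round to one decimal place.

Day half: max(0, 32.9 − 13.7) × 0.5 = 19.2 × 0.5 = 9.60 DD.
Night half: max(0, 12.4 − 13.7) × 0.5 = 0.0 × 0.5 = 0.00 DD.
Per 24 h: 9.60 DD/day.
Duration = 167 / 9.60 = 17.396 ≈ 17.4 days.

17.4 days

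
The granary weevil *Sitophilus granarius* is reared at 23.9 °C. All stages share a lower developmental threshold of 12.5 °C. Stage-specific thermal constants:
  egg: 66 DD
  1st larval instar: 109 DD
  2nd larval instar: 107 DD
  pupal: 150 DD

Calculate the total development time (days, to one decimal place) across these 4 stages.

37.9 days

Daily accumulation at 23.9 °C = 23.9 − 12.5 = 11.4 DD/day.
Total K = 66 + 109 + 107 + 150 = 432 DD.
Total duration = 432 / 11.4 = 37.895 ≈ 37.9 days.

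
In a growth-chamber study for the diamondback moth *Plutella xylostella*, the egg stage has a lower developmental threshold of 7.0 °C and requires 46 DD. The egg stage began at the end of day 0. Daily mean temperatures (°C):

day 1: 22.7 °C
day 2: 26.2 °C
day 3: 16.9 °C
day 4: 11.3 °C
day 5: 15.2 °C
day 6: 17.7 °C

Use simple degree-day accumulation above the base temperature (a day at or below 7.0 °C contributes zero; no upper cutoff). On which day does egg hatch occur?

Daily DD above 7.0 °C: 15.7, 19.2, 9.9, 4.3, 8.2, 10.7.
Cumulative: 15.7, 34.9, 44.8, 49.1, 57.3, 68.0.
The total first reaches 46 DD on day 4.

day 4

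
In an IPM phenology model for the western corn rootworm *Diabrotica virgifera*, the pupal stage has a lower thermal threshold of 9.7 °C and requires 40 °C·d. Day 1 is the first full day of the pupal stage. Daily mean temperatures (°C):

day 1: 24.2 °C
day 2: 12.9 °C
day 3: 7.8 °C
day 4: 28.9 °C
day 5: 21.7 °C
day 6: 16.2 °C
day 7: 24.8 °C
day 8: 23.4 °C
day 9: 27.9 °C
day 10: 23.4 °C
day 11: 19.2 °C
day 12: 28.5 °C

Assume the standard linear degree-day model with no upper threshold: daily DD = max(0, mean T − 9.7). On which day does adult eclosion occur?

day 5

Daily DD above 9.7 °C: 14.5, 3.2, 0.0, 19.2, 12.0, 6.5, 15.1, 13.7, 18.2, 13.7, 9.5, 18.8.
Cumulative: 14.5, 17.7, 17.7, 36.9, 48.9, 55.4, 70.5, 84.2, 102.4, 116.1, 125.6, 144.4.
The total first reaches 40 DD on day 5.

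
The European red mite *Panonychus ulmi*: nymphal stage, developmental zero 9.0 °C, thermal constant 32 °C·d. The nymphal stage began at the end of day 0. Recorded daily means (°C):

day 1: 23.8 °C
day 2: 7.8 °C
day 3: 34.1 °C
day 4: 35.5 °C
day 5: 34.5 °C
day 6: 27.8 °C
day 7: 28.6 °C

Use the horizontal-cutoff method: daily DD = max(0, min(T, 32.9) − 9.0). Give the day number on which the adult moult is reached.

day 3

Daily DD above 9.0 °C (capped at 23.9): 14.8, 0.0, 23.9, 23.9, 23.9, 18.8, 19.6.
Cumulative: 14.8, 14.8, 38.7, 62.6, 86.5, 105.3, 124.9.
The total first reaches 32 DD on day 3.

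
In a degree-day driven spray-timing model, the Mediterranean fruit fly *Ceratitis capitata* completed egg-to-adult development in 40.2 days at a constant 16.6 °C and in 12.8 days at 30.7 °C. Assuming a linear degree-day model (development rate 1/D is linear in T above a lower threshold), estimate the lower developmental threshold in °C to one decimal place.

10.0 °C

Under the model K = D·(T − T_b), so D₁·(T₁ − T_b) = D₂·(T₂ − T_b).
40.2·(16.6 − T_b) = 12.8·(30.7 − T_b)
T_b = (40.2·16.6 − 12.8·30.7) / (40.2 − 12.8) = 274.36 / 27.4 = 10.013 °C ≈ 10.0 °C.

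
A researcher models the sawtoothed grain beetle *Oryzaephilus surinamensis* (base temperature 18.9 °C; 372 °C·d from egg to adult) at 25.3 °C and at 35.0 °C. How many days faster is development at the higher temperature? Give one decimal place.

At 25.3 °C: 372 / (25.3 − 18.9) = 372 / 6.4 = 58.125 d.
At 35.0 °C: 372 / (35.0 − 18.9) = 372 / 16.1 = 23.106 d.
Difference = |58.125 − 23.106| = 35.019 ≈ 35.0 days.

35.0 days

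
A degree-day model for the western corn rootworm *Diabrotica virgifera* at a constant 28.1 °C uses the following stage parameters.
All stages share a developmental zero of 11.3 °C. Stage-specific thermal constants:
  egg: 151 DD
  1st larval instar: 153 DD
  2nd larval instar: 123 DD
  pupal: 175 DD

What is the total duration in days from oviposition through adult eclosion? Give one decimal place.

Daily accumulation at 28.1 °C = 28.1 − 11.3 = 16.8 DD/day.
Total K = 151 + 153 + 123 + 175 = 602 DD.
Total duration = 602 / 16.8 = 35.833 ≈ 35.8 days.

35.8 days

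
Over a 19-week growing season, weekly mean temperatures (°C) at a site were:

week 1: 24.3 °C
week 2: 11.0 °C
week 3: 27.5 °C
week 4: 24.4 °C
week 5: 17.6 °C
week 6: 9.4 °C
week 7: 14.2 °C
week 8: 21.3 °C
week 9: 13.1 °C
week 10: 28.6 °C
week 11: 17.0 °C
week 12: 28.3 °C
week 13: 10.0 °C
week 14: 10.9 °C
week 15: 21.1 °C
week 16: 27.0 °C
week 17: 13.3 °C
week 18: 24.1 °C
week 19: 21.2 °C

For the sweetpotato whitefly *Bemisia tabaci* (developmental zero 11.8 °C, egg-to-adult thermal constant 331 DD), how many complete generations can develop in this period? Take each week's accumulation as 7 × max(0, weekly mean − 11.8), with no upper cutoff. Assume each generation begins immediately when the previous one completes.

Weekly DD (7 × max(0, T̄ − 11.8)): 87.5, 0.0, 109.9, 88.2, 40.6, 0.0, 16.8, 66.5, 9.1, 117.6, 36.4, 115.5, 0.0, 0.0, 65.1, 106.4, 10.5, 86.1, 65.8.
Season total = 1022.0 DD.
Complete generations = ⌊1022.0 / 331⌋ = 3.

3 generations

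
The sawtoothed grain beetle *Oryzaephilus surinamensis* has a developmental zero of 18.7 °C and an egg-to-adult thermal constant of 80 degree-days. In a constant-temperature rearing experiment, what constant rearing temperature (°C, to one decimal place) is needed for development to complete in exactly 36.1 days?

20.9 °C

Required daily accumulation = 80 / 36.1 = 2.216 DD/day.
T = T_base + 2.216 = 18.7 + 2.216 = 20.916 ≈ 20.9 °C.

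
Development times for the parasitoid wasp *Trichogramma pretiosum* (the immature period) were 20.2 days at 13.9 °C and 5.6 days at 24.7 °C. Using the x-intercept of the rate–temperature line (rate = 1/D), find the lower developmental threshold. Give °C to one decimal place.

9.8 °C

Equal thermal constants: D₁(T₁ − T_b) = D₂(T₂ − T_b).
20.2·(13.9 − T_b) = 5.6·(24.7 − T_b)
T_b = (20.2·13.9 − 5.6·24.7) / (20.2 − 5.6) = 142.46 / 14.6 = 9.758 °C ≈ 9.8 °C.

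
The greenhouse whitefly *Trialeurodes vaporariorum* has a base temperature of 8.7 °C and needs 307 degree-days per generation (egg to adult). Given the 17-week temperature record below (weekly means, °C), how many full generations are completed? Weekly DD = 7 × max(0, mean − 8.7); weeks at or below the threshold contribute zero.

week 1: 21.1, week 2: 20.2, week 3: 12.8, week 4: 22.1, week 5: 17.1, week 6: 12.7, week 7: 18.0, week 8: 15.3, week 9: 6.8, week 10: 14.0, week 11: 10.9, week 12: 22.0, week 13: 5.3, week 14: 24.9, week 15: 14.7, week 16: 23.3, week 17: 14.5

Weekly DD (7 × max(0, T̄ − 8.7)): 86.8, 80.5, 28.7, 93.8, 58.8, 28.0, 65.1, 46.2, 0.0, 37.1, 15.4, 93.1, 0.0, 113.4, 42.0, 102.2, 40.6.
Season total = 931.7 DD.
Complete generations = ⌊931.7 / 307⌋ = 3.

3 generations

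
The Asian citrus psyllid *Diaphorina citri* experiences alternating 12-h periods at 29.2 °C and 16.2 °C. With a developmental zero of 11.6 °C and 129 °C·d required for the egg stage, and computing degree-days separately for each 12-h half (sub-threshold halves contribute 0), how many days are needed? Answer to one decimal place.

11.6 days

Day half: max(0, 29.2 − 11.6) × 0.5 = 17.6 × 0.5 = 8.80 DD.
Night half: max(0, 16.2 − 11.6) × 0.5 = 4.6 × 0.5 = 2.30 DD.
Per 24 h: 11.10 DD/day.
Duration = 129 / 11.10 = 11.622 ≈ 11.6 days.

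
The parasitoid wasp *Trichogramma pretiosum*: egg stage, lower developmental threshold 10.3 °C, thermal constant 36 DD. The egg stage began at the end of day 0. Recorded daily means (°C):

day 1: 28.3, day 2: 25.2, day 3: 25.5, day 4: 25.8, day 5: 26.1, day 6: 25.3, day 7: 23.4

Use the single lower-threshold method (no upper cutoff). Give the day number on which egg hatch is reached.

Daily DD above 10.3 °C: 18.0, 14.9, 15.2, 15.5, 15.8, 15.0, 13.1.
Cumulative: 18.0, 32.9, 48.1, 63.6, 79.4, 94.4, 107.5.
The total first reaches 36 DD on day 3.

day 3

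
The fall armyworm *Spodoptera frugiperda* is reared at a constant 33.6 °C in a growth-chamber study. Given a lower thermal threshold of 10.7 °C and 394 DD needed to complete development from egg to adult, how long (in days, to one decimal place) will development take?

17.2 days

Daily accumulation = 33.6 − 10.7 = 22.9 DD/day.
Duration = 394 / 22.9 = 17.205 ≈ 17.2 days.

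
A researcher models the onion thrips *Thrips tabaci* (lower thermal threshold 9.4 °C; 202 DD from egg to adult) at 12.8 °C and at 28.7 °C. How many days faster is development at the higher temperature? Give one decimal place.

At 12.8 °C: 202 / (12.8 − 9.4) = 202 / 3.4 = 59.412 d.
At 28.7 °C: 202 / (28.7 − 9.4) = 202 / 19.3 = 10.466 d.
Difference = |59.412 − 10.466| = 48.945 ≈ 48.9 days.

48.9 days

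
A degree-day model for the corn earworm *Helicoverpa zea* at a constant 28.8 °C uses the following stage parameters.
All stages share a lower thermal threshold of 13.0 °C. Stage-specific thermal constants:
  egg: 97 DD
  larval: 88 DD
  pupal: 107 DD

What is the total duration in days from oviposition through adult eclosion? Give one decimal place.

Daily accumulation at 28.8 °C = 28.8 − 13.0 = 15.8 DD/day.
Total K = 97 + 88 + 107 = 292 DD.
Total duration = 292 / 15.8 = 18.481 ≈ 18.5 days.

18.5 days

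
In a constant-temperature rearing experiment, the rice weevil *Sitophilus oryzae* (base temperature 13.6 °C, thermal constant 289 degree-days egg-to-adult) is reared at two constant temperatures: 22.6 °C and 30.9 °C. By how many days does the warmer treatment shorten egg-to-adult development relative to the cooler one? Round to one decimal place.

At 22.6 °C: 289 / (22.6 − 13.6) = 289 / 9.0 = 32.111 d.
At 30.9 °C: 289 / (30.9 − 13.6) = 289 / 17.3 = 16.705 d.
Difference = |32.111 − 16.705| = 15.406 ≈ 15.4 days.

15.4 days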